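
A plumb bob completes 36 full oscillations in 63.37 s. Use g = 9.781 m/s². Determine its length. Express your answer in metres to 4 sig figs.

T = 63.37/36 = 1.7603 s.
From T = 2π√(L/g), L = gT²/(4π²) = 9.781 × 1.7603²/(4π²) = 0.7677 m.

0.7677 m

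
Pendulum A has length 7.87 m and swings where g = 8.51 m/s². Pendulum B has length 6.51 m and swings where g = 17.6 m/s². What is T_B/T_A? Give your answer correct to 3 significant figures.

T = 2π√(L/g), so T_B/T_A = √((L_B/g_B)/(L_A/g_A)) = √((6.51/17.6)/(7.87/8.51)) = 0.632.

0.632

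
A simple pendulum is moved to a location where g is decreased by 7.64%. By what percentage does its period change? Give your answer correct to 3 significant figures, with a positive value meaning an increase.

T ∝ 1/√g, so T'/T = 1/√(0.9236) = 1.041.
Percentage change in T = (1.041 − 1) × 100% = 4.05%.

4.05%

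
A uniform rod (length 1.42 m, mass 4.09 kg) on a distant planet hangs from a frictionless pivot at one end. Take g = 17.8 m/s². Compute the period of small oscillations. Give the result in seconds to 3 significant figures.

1.45 s

For a physical pendulum T = 2π√(I/(mgd)), with d = 0.7100 m from pivot to centre of mass.
I_cm = mL²/12 = 4.09 × 1.42²/12 = 0.6873 kg·m²; I = I_cm + md² = 0.6873 + 4.09 × 0.7100² = 2.749 kg·m².
T = 2π√(2.749/(4.09 × 17.8 × 0.7100)) = 1.45 s.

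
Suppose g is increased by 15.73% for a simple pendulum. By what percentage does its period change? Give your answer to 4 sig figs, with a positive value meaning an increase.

T ∝ 1/√g, so T'/T = 1/√(1.1573) = 0.92956.
Percentage change in T = (0.92956 − 1) × 100% = -7.044%.

-7.044%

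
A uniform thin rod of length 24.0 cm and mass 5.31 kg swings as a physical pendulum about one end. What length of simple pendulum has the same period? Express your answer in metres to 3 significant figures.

0.160 m

The equivalent simple-pendulum length is L_eq = I/(md), where I is about the pivot and d = 0.1200 m.
I_cm = (1/12)mL² = 0.02549 kg·m², so I = I_cm + md² = 0.02549 + 0.07646 = 0.1020 kg·m².
L_eq = 0.1020/(5.31 × 0.1200) = 0.160 m.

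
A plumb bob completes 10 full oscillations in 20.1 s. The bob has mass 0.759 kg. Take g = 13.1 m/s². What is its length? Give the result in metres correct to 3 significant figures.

T = 20.1/10 = 2.010 s.
From T = 2π√(L/g), L = gT²/(4π²) = 13.1 × 2.010²/(4π²) = 1.34 m.

1.34 m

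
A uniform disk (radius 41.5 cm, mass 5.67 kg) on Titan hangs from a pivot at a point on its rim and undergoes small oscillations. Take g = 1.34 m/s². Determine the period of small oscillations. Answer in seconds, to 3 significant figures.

4.28 s

I_cm = ½mr² = 0.4883 kg·m². The pivot is at distance d = 0.415 m from the centre of mass.
By the parallel-axis theorem, I = I_cm + md² = 0.4883 + 0.9765 = 1.465 kg·m².
T = 2π√(I/(mgd)) = 2π√(1.465/(5.67 × 1.34 × 0.415)) = 4.28 s.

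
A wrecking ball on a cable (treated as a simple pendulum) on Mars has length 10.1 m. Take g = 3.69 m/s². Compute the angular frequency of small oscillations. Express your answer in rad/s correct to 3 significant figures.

0.604 rad/s

ω = √(g/L) = √(3.69/10.1) = 0.604 rad/s.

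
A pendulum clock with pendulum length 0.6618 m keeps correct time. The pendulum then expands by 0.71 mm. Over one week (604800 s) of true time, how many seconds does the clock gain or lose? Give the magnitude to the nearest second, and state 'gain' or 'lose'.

T ∝ √L, so T'/T = √(0.66251/0.6618) = 1.00054.
In 604800 s of true time the clock registers 604800/1.00054 = 604475.8 s, so it loses 324 s.

lose 324 s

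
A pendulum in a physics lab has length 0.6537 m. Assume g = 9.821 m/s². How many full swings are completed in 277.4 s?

T = 2π√(L/g) = 2π√(0.6537/9.821) = 1.6210 s.
Number of complete oscillations = ⌊277.4/1.6210⌋ = ⌊171.13⌋ = 171.

171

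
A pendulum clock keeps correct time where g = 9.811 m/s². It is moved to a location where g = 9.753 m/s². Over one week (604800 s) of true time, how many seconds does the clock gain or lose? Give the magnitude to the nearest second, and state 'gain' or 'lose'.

The clock's period scales as T ∝ 1/√g, so T'/T = √(9.811/9.753) = 1.00297.
In 604800 s of true time the clock registers 604800/1.00297 = 603009.6 s, so it loses 1790 s.

lose 1790 s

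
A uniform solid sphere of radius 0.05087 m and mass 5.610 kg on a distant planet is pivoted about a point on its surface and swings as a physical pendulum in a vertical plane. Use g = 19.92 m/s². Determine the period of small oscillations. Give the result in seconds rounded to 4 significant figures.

I_cm = (2/5)mr² = 0.0058069 kg·m². The pivot is at distance d = 0.05087 m from the centre of mass.
By the parallel-axis theorem, I = I_cm + md² = 0.0058069 + 0.014517 = 0.020324 kg·m².
T = 2π√(I/(mgd)) = 2π√(0.020324/(5.610 × 19.92 × 0.05087)) = 0.3757 s.

0.3757 s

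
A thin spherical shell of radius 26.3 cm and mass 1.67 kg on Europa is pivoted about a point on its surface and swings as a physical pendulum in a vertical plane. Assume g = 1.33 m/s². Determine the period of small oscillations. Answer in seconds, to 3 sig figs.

3.61 s

I_cm = (2/3)mr² = 0.07701 kg·m². The pivot is at distance d = 0.263 m from the centre of mass.
By the parallel-axis theorem, I = I_cm + md² = 0.07701 + 0.1155 = 0.1925 kg·m².
T = 2π√(I/(mgd)) = 2π√(0.1925/(1.67 × 1.33 × 0.263)) = 3.61 s.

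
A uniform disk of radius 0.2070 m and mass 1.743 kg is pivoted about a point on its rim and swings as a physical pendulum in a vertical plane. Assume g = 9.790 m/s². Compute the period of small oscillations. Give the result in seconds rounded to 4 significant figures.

1.119 s

I_cm = ½mr² = 0.037343 kg·m². The pivot is at distance d = 0.2070 m from the centre of mass.
By the parallel-axis theorem, I = I_cm + md² = 0.037343 + 0.074686 = 0.11203 kg·m².
T = 2π√(I/(mgd)) = 2π√(0.11203/(1.743 × 9.790 × 0.2070)) = 1.119 s.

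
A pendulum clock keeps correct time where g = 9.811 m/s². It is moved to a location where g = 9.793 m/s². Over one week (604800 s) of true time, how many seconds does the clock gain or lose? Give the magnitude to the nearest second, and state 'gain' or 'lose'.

The clock's period scales as T ∝ 1/√g, so T'/T = √(9.811/9.793) = 1.00092.
In 604800 s of true time the clock registers 604800/1.00092 = 604244.9 s, so it loses 555 s.

lose 555 s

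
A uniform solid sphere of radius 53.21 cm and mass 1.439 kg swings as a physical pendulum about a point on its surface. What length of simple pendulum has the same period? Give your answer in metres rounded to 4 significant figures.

0.7449 m

The equivalent simple-pendulum length is L_eq = I/(md), where I is about the pivot and d = 0.53210 m.
I_cm = (2/5)mR² = 0.16297 kg·m², so I = I_cm + md² = 0.16297 + 0.40742 = 0.57039 kg·m².
L_eq = 0.57039/(1.439 × 0.53210) = 0.7449 m.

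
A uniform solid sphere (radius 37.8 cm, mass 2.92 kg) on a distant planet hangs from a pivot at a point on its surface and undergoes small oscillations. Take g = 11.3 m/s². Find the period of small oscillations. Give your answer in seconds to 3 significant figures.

1.36 s

I_cm = (2/5)mr² = 0.1669 kg·m². The pivot is at distance d = 0.378 m from the centre of mass.
By the parallel-axis theorem, I = I_cm + md² = 0.1669 + 0.4172 = 0.5841 kg·m².
T = 2π√(I/(mgd)) = 2π√(0.5841/(2.92 × 11.3 × 0.378)) = 1.36 s.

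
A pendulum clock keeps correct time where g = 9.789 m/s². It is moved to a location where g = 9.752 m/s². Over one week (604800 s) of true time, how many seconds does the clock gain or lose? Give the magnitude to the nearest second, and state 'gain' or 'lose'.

lose 1144 s

The clock's period scales as T ∝ 1/√g, so T'/T = √(9.789/9.752) = 1.00190.
In 604800 s of true time the clock registers 604800/1.00190 = 603655.9 s, so it loses 1144 s.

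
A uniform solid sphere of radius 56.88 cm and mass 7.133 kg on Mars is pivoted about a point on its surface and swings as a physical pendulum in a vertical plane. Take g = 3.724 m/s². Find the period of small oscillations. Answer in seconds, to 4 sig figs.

I_cm = (2/5)mr² = 0.92311 kg·m². The pivot is at distance d = 0.5688 m from the centre of mass.
By the parallel-axis theorem, I = I_cm + md² = 0.92311 + 2.3078 = 3.2309 kg·m².
T = 2π√(I/(mgd)) = 2π√(3.2309/(7.133 × 3.724 × 0.5688)) = 2.905 s.

2.905 s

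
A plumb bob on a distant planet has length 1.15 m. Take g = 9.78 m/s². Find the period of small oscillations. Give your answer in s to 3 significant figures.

2.15 s

T = 2π√(L/g) = 2π√(1.15/9.78) = 2π × 0.3429 = 2.15 s.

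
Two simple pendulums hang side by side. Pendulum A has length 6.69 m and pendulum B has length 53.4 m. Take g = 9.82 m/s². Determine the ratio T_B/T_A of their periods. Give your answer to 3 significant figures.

2.83

T ∝ √L, so T_B/T_A = √(L_B/L_A) = √(53.4/6.69) = 2.83.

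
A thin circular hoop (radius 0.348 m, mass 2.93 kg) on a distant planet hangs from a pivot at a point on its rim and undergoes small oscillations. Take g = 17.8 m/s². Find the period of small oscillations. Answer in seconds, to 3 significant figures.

I_cm = mr² = 0.3548 kg·m². The pivot is at distance d = 0.348 m from the centre of mass.
By the parallel-axis theorem, I = I_cm + md² = 0.3548 + 0.3548 = 0.7097 kg·m².
T = 2π√(I/(mgd)) = 2π√(0.7097/(2.93 × 17.8 × 0.348)) = 1.24 s.

1.24 s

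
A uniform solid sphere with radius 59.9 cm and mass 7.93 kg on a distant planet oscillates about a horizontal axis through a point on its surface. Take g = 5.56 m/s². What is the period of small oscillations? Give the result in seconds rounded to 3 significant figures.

2.44 s

I_cm = (2/5)mr² = 1.138 kg·m². The pivot is at distance d = 0.599 m from the centre of mass.
By the parallel-axis theorem, I = I_cm + md² = 1.138 + 2.845 = 3.983 kg·m².
T = 2π√(I/(mgd)) = 2π√(3.983/(7.93 × 5.56 × 0.599)) = 2.44 s.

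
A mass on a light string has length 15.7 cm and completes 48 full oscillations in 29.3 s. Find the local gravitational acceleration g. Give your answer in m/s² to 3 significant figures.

T = 29.3/48 = 0.6104 s.
From T = 2π√(L/g), g = 4π²L/T² = 4π² × 0.157/0.6104² = 16.6 m/s².

16.6 m/s²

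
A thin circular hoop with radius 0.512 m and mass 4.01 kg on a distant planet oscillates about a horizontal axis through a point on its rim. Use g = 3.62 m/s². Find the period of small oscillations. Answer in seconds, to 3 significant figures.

3.34 s

I_cm = mr² = 1.051 kg·m². The pivot is at distance d = 0.512 m from the centre of mass.
By the parallel-axis theorem, I = I_cm + md² = 1.051 + 1.051 = 2.102 kg·m².
T = 2π√(I/(mgd)) = 2π√(2.102/(4.01 × 3.62 × 0.512)) = 3.34 s.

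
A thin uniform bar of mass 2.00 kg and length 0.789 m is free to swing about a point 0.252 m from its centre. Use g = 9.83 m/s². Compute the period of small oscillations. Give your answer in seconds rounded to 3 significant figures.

For a physical pendulum T = 2π√(I/(mgd)), with d = 0.2520 m from pivot to centre of mass.
I_cm = mL²/12 = 2.00 × 0.789²/12 = 0.1038 kg·m²; I = I_cm + md² = 0.1038 + 2.00 × 0.2520² = 0.2308 kg·m².
T = 2π√(0.2308/(2.00 × 9.83 × 0.2520)) = 1.36 s.

1.36 s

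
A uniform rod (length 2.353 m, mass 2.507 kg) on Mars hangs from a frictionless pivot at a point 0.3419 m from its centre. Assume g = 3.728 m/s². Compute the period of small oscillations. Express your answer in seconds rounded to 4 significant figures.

4.232 s

For a physical pendulum T = 2π√(I/(mgd)), with d = 0.34190 m from pivot to centre of mass.
I_cm = mL²/12 = 2.507 × 2.353²/12 = 1.1567 kg·m²; I = I_cm + md² = 1.1567 + 2.507 × 0.34190² = 1.4497 kg·m².
T = 2π√(1.4497/(2.507 × 3.728 × 0.34190)) = 4.232 s.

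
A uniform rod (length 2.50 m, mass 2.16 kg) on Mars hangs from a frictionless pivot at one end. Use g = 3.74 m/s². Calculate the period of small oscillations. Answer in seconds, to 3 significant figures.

For a physical pendulum T = 2π√(I/(mgd)), with d = 1.250 m from pivot to centre of mass.
I_cm = mL²/12 = 2.16 × 2.50²/12 = 1.125 kg·m²; I = I_cm + md² = 1.125 + 2.16 × 1.250² = 4.500 kg·m².
T = 2π√(4.500/(2.16 × 3.74 × 1.250)) = 4.19 s.

4.19 s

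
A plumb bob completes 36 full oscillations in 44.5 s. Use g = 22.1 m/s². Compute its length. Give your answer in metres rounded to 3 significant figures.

T = 44.5/36 = 1.236 s.
From T = 2π√(L/g), L = gT²/(4π²) = 22.1 × 1.236²/(4π²) = 0.855 m.

0.855 m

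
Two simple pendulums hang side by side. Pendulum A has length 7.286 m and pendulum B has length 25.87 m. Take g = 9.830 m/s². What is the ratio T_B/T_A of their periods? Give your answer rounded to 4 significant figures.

1.884

T ∝ √L, so T_B/T_A = √(L_B/L_A) = √(25.87/7.286) = 1.884.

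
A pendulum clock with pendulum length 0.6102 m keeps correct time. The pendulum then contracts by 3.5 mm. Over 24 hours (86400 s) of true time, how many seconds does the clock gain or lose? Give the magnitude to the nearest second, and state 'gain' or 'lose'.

gain 249 s

T ∝ √L, so T'/T = √(0.60670/0.6102) = 0.997128.
In 86400 s of true time the clock registers 86400/0.997128 = 86648.9 s, so it gains 249 s.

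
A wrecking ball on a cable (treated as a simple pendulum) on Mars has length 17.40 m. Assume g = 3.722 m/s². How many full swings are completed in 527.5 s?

T = 2π√(L/g) = 2π√(17.40/3.722) = 13.585 s.
Number of complete oscillations = ⌊527.5/13.585⌋ = ⌊38.829⌋ = 38.

38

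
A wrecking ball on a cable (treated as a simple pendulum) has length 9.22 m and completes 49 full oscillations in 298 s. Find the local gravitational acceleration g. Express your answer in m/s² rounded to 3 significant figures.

T = 298/49 = 6.082 s.
From T = 2π√(L/g), g = 4π²L/T² = 4π² × 9.22/6.082² = 9.84 m/s².

9.84 m/s²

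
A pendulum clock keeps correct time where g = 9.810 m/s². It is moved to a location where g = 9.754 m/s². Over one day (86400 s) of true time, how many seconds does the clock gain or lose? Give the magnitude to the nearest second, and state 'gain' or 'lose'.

lose 247 s

The clock's period scales as T ∝ 1/√g, so T'/T = √(9.810/9.754) = 1.00287.
In 86400 s of true time the clock registers 86400/1.00287 = 86153.0 s, so it loses 247 s.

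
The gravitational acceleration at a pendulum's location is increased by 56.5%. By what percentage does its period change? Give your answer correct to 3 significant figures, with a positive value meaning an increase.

T ∝ 1/√g, so T'/T = 1/√(1.565) = 0.7994.
Percentage change in T = (0.7994 − 1) × 100% = -20.1%.

-20.1%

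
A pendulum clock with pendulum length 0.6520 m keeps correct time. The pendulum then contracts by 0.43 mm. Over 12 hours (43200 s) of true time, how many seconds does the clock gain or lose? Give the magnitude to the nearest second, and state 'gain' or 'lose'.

T ∝ √L, so T'/T = √(0.65157/0.6520) = 0.999670.
In 43200 s of true time the clock registers 43200/0.999670 = 43214.3 s, so it gains 14 s.

gain 14 s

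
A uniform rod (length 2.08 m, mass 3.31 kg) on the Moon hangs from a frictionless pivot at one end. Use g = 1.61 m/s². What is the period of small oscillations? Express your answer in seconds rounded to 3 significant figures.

5.83 s

For a physical pendulum T = 2π√(I/(mgd)), with d = 1.040 m from pivot to centre of mass.
I_cm = mL²/12 = 3.31 × 2.08²/12 = 1.193 kg·m²; I = I_cm + md² = 1.193 + 3.31 × 1.040² = 4.773 kg·m².
T = 2π√(4.773/(3.31 × 1.61 × 1.040)) = 5.83 s.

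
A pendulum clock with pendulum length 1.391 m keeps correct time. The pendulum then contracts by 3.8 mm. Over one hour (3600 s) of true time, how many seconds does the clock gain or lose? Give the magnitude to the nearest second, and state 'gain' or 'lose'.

gain 5 s

T ∝ √L, so T'/T = √(1.38720/1.391) = 0.998633.
In 3600 s of true time the clock registers 3600/0.998633 = 3604.9 s, so it gains 5 s.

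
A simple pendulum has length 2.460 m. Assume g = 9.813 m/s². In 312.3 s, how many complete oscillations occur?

99

T = 2π√(L/g) = 2π√(2.460/9.813) = 3.1459 s.
Number of complete oscillations = ⌊312.3/3.1459⌋ = ⌊99.272⌋ = 99.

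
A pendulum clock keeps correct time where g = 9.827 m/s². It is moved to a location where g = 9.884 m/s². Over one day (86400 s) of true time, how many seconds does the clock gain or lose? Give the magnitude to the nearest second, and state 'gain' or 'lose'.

gain 250 s

The clock's period scales as T ∝ 1/√g, so T'/T = √(9.827/9.884) = 0.997112.
In 86400 s of true time the clock registers 86400/0.997112 = 86650.2 s, so it gains 250 s.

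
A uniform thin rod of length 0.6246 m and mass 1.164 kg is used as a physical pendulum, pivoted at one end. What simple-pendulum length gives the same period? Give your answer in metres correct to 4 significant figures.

0.4164 m

The equivalent simple-pendulum length is L_eq = I/(md), where I is about the pivot and d = 0.31230 m.
I_cm = (1/12)mL² = 0.037842 kg·m², so I = I_cm + md² = 0.037842 + 0.11353 = 0.15137 kg·m².
L_eq = 0.15137/(1.164 × 0.31230) = 0.4164 m.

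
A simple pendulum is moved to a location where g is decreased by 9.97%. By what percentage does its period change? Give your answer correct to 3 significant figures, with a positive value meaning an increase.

T ∝ 1/√g, so T'/T = 1/√(0.9003) = 1.054.
Percentage change in T = (1.054 − 1) × 100% = 5.39%.

5.39%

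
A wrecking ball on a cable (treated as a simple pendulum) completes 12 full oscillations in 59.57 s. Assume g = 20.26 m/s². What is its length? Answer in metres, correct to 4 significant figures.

T = 59.57/12 = 4.9642 s.
From T = 2π√(L/g), L = gT²/(4π²) = 20.26 × 4.9642²/(4π²) = 12.65 m.

12.65 m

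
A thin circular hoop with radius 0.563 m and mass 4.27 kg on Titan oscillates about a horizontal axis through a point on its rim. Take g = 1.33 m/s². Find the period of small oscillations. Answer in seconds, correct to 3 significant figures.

5.78 s

I_cm = mr² = 1.353 kg·m². The pivot is at distance d = 0.563 m from the centre of mass.
By the parallel-axis theorem, I = I_cm + md² = 1.353 + 1.353 = 2.707 kg·m².
T = 2π√(I/(mgd)) = 2π√(2.707/(4.27 × 1.33 × 0.563)) = 5.78 s.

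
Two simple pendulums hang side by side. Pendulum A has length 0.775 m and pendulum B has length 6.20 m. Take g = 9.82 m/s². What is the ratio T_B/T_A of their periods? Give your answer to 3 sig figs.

2.83

T ∝ √L, so T_B/T_A = √(L_B/L_A) = √(6.20/0.775) = 2.83.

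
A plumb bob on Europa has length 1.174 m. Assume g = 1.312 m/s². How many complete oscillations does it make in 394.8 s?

66

T = 2π√(L/g) = 2π√(1.174/1.312) = 5.9436 s.
Number of complete oscillations = ⌊394.8/5.9436⌋ = ⌊66.425⌋ = 66.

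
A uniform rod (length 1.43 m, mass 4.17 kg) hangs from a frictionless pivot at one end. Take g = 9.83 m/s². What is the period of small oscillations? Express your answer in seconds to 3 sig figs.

For a physical pendulum T = 2π√(I/(mgd)), with d = 0.7150 m from pivot to centre of mass.
I_cm = mL²/12 = 4.17 × 1.43²/12 = 0.7106 kg·m²; I = I_cm + md² = 0.7106 + 4.17 × 0.7150² = 2.842 kg·m².
T = 2π√(2.842/(4.17 × 9.83 × 0.7150)) = 1.96 s.

1.96 s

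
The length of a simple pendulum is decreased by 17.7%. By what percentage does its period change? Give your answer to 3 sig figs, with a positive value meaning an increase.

-9.28%

T ∝ √L, so T'/T = √(0.8230) = 0.9072.
Percentage change in T = (0.9072 − 1) × 100% = -9.28%.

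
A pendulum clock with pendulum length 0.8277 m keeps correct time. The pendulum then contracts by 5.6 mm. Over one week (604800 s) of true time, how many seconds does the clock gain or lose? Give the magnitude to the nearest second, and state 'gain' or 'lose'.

T ∝ √L, so T'/T = √(0.82210/0.8277) = 0.996611.
In 604800 s of true time the clock registers 604800/0.996611 = 606856.4 s, so it gains 2056 s.

gain 2056 s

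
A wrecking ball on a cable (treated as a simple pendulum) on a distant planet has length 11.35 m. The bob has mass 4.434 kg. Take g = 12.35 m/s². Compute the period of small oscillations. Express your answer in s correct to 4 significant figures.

T = 2π√(L/g) = 2π√(11.35/12.35) = 2π × 0.95866 = 6.023 s.

6.023 s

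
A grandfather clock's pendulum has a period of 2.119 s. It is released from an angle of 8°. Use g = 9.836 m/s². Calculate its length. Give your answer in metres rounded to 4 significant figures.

1.119 m

From T = 2π√(L/g), L = gT²/(4π²) = 9.836 × 2.1190²/(4π²) = 1.119 m.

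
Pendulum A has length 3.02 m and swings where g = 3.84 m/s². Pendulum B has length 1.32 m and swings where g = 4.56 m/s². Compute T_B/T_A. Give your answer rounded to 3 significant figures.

T = 2π√(L/g), so T_B/T_A = √((L_B/g_B)/(L_A/g_A)) = √((1.32/4.56)/(3.02/3.84)) = 0.607.

0.607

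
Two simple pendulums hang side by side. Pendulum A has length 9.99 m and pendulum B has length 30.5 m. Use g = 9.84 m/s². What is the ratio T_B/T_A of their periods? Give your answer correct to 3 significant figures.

1.75

T ∝ √L, so T_B/T_A = √(L_B/L_A) = √(30.5/9.99) = 1.75.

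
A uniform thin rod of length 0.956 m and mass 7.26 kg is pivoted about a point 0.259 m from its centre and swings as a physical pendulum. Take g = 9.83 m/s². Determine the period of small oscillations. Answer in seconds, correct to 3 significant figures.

1.49 s

For a physical pendulum T = 2π√(I/(mgd)), with d = 0.2590 m from pivot to centre of mass.
I_cm = mL²/12 = 7.26 × 0.956²/12 = 0.5529 kg·m²; I = I_cm + md² = 0.5529 + 7.26 × 0.2590² = 1.040 kg·m².
T = 2π√(1.040/(7.26 × 9.83 × 0.2590)) = 1.49 s.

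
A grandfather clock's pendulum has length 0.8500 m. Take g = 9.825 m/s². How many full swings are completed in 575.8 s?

311

T = 2π√(L/g) = 2π√(0.8500/9.825) = 1.8481 s.
Number of complete oscillations = ⌊575.8/1.8481⌋ = ⌊311.56⌋ = 311.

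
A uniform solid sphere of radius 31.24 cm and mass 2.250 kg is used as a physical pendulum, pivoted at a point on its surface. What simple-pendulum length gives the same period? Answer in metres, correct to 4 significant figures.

The equivalent simple-pendulum length is L_eq = I/(md), where I is about the pivot and d = 0.31240 m.
I_cm = (2/5)mR² = 0.087834 kg·m², so I = I_cm + md² = 0.087834 + 0.21959 = 0.30742 kg·m².
L_eq = 0.30742/(2.250 × 0.31240) = 0.4374 m.

0.4374 m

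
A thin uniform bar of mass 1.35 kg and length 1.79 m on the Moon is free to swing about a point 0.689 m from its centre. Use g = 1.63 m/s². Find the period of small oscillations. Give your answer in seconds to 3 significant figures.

For a physical pendulum T = 2π√(I/(mgd)), with d = 0.6890 m from pivot to centre of mass.
I_cm = mL²/12 = 1.35 × 1.79²/12 = 0.3605 kg·m²; I = I_cm + md² = 0.3605 + 1.35 × 0.6890² = 1.001 kg·m².
T = 2π√(1.001/(1.35 × 1.63 × 0.6890)) = 5.11 s.

5.11 s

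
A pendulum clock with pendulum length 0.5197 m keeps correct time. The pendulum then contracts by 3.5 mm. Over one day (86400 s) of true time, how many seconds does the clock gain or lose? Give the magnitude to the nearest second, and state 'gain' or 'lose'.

gain 292 s

T ∝ √L, so T'/T = √(0.51620/0.5197) = 0.996627.
In 86400 s of true time the clock registers 86400/0.996627 = 86692.4 s, so it gains 292 s.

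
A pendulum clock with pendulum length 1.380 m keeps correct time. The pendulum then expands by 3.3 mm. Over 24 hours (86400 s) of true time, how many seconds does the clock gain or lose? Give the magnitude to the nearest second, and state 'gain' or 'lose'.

lose 103 s

T ∝ √L, so T'/T = √(1.38330/1.380) = 1.00119.
In 86400 s of true time the clock registers 86400/1.00119 = 86296.9 s, so it loses 103 s.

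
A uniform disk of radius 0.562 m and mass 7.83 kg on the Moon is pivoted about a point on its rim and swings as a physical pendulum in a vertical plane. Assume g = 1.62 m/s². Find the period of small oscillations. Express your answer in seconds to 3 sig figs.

4.53 s

I_cm = ½mr² = 1.237 kg·m². The pivot is at distance d = 0.562 m from the centre of mass.
By the parallel-axis theorem, I = I_cm + md² = 1.237 + 2.473 = 3.710 kg·m².
T = 2π√(I/(mgd)) = 2π√(3.710/(7.83 × 1.62 × 0.562)) = 4.53 s.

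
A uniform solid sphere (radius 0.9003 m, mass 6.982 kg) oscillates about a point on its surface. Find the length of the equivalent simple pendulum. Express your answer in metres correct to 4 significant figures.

The equivalent simple-pendulum length is L_eq = I/(md), where I is about the pivot and d = 0.90030 m.
I_cm = (2/5)mR² = 2.2637 kg·m², so I = I_cm + md² = 2.2637 + 5.6592 = 7.9229 kg·m².
L_eq = 7.9229/(6.982 × 0.90030) = 1.260 m.

1.260 m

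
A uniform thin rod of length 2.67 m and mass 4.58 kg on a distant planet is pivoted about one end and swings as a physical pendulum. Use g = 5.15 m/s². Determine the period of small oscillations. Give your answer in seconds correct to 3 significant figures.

3.69 s

For a physical pendulum T = 2π√(I/(mgd)), with d = 1.335 m from pivot to centre of mass.
I_cm = mL²/12 = 4.58 × 2.67²/12 = 2.721 kg·m²; I = I_cm + md² = 2.721 + 4.58 × 1.335² = 10.88 kg·m².
T = 2π√(10.88/(4.58 × 5.15 × 1.335)) = 3.69 s.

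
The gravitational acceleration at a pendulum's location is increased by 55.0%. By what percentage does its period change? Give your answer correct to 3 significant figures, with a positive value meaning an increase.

T ∝ 1/√g, so T'/T = 1/√(1.550) = 0.8032.
Percentage change in T = (0.8032 − 1) × 100% = -19.7%.

-19.7%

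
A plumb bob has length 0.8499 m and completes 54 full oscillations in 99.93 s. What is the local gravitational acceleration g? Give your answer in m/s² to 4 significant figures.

T = 99.93/54 = 1.8506 s.
From T = 2π√(L/g), g = 4π²L/T² = 4π² × 0.8499/1.8506² = 9.798 m/s².

9.798 m/s²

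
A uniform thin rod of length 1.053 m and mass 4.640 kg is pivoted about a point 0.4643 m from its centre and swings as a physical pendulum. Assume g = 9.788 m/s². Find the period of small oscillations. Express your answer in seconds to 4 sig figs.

For a physical pendulum T = 2π√(I/(mgd)), with d = 0.46430 m from pivot to centre of mass.
I_cm = mL²/12 = 4.640 × 1.053²/12 = 0.42874 kg·m²; I = I_cm + md² = 0.42874 + 4.640 × 0.46430² = 1.4290 kg·m².
T = 2π√(1.4290/(4.640 × 9.788 × 0.46430)) = 1.636 s.

1.636 s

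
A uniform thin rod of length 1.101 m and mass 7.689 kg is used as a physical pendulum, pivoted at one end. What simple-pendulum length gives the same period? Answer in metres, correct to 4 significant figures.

The equivalent simple-pendulum length is L_eq = I/(md), where I is about the pivot and d = 0.55050 m.
I_cm = (1/12)mL² = 0.77672 kg·m², so I = I_cm + md² = 0.77672 + 2.3302 = 3.1069 kg·m².
L_eq = 3.1069/(7.689 × 0.55050) = 0.7340 m.

0.7340 m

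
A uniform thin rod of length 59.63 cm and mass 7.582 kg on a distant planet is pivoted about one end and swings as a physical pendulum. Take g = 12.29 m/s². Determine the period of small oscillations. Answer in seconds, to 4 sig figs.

1.130 s

For a physical pendulum T = 2π√(I/(mgd)), with d = 0.29815 m from pivot to centre of mass.
I_cm = mL²/12 = 7.582 × 0.5963²/12 = 0.22466 kg·m²; I = I_cm + md² = 0.22466 + 7.582 × 0.29815² = 0.89865 kg·m².
T = 2π√(0.89865/(7.582 × 12.29 × 0.29815)) = 1.130 s.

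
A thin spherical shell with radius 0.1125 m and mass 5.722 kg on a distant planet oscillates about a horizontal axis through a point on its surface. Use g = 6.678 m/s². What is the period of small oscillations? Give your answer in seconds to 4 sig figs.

I_cm = (2/3)mr² = 0.048279 kg·m². The pivot is at distance d = 0.1125 m from the centre of mass.
By the parallel-axis theorem, I = I_cm + md² = 0.048279 + 0.072419 = 0.12070 kg·m².
T = 2π√(I/(mgd)) = 2π√(0.12070/(5.722 × 6.678 × 0.1125)) = 1.053 s.

1.053 s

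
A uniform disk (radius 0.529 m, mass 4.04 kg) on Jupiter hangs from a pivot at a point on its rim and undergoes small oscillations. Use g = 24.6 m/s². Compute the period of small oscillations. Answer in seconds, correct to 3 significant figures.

I_cm = ½mr² = 0.5653 kg·m². The pivot is at distance d = 0.529 m from the centre of mass.
By the parallel-axis theorem, I = I_cm + md² = 0.5653 + 1.131 = 1.696 kg·m².
T = 2π√(I/(mgd)) = 2π√(1.696/(4.04 × 24.6 × 0.529)) = 1.13 s.

1.13 s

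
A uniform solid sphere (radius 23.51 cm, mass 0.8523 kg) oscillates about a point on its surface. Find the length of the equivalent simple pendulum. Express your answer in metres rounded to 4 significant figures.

0.3291 m

The equivalent simple-pendulum length is L_eq = I/(md), where I is about the pivot and d = 0.23510 m.
I_cm = (2/5)mR² = 0.018843 kg·m², so I = I_cm + md² = 0.018843 + 0.047108 = 0.065952 kg·m².
L_eq = 0.065952/(0.8523 × 0.23510) = 0.3291 m.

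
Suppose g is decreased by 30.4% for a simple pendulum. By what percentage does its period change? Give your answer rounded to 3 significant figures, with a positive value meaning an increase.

T ∝ 1/√g, so T'/T = 1/√(0.6960) = 1.199.
Percentage change in T = (1.199 − 1) × 100% = 19.9%.

19.9%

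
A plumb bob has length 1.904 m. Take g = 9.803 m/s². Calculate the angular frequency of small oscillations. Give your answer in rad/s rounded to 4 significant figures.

2.269 rad/s

ω = √(g/L) = √(9.803/1.904) = 2.269 rad/s.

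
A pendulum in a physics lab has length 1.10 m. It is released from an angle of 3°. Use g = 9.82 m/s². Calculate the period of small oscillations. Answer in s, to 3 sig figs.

2.10 s

T = 2π√(L/g) = 2π√(1.10/9.82) = 2π × 0.3347 = 2.10 s.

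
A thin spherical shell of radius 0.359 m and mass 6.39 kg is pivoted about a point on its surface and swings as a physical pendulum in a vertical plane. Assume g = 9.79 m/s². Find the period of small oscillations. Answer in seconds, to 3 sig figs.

1.55 s

I_cm = (2/3)mr² = 0.5490 kg·m². The pivot is at distance d = 0.359 m from the centre of mass.
By the parallel-axis theorem, I = I_cm + md² = 0.5490 + 0.8235 = 1.373 kg·m².
T = 2π√(I/(mgd)) = 2π√(1.373/(6.39 × 9.79 × 0.359)) = 1.55 s.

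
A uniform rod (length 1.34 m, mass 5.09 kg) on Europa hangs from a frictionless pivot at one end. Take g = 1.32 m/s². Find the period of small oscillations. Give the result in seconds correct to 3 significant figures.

5.17 s

For a physical pendulum T = 2π√(I/(mgd)), with d = 0.6700 m from pivot to centre of mass.
I_cm = mL²/12 = 5.09 × 1.34²/12 = 0.7616 kg·m²; I = I_cm + md² = 0.7616 + 5.09 × 0.6700² = 3.047 kg·m².
T = 2π√(3.047/(5.09 × 1.32 × 0.6700)) = 5.17 s.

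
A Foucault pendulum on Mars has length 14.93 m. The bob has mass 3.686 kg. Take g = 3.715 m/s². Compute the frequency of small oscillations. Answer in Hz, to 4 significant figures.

0.07939 Hz

T = 2π√(L/g) = 2π√(14.93/3.715) = 12.596 s, so f = 1/T = 0.07939 Hz.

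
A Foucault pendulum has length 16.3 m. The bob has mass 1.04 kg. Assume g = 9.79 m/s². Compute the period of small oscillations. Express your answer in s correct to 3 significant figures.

8.11 s

T = 2π√(L/g) = 2π√(16.3/9.79) = 2π × 1.290 = 8.11 s.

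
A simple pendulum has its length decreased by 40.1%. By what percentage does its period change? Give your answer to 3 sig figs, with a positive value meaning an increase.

T ∝ √L, so T'/T = √(0.5990) = 0.7740.
Percentage change in T = (0.7740 − 1) × 100% = -22.6%.

-22.6%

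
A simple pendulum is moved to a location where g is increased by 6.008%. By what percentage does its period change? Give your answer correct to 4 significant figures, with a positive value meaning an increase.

T ∝ 1/√g, so T'/T = 1/√(1.0601) = 0.97125.
Percentage change in T = (0.97125 − 1) × 100% = -2.875%.

-2.875%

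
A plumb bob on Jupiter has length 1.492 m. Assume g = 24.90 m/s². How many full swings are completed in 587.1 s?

T = 2π√(L/g) = 2π√(1.492/24.90) = 1.5380 s.
Number of complete oscillations = ⌊587.1/1.5380⌋ = ⌊381.72⌋ = 381.

381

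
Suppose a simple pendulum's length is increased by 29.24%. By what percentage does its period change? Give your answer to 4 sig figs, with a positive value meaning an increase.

13.68%

T ∝ √L, so T'/T = √(1.2924) = 1.1368.
Percentage change in T = (1.1368 − 1) × 100% = 13.68%.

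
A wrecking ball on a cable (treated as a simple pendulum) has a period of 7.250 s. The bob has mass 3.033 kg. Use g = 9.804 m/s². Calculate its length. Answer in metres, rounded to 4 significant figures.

From T = 2π√(L/g), L = gT²/(4π²) = 9.804 × 7.2500²/(4π²) = 13.05 m.

13.05 m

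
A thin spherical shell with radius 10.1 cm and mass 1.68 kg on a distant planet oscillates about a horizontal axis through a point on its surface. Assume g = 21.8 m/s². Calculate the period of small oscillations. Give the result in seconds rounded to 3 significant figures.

0.552 s

I_cm = (2/3)mr² = 0.01143 kg·m². The pivot is at distance d = 0.101 m from the centre of mass.
By the parallel-axis theorem, I = I_cm + md² = 0.01143 + 0.01714 = 0.02856 kg·m².
T = 2π√(I/(mgd)) = 2π√(0.02856/(1.68 × 21.8 × 0.101)) = 0.552 s.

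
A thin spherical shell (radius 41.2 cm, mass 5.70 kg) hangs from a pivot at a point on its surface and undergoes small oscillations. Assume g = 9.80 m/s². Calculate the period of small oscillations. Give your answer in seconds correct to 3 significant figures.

1.66 s

I_cm = (2/3)mr² = 0.6450 kg·m². The pivot is at distance d = 0.412 m from the centre of mass.
By the parallel-axis theorem, I = I_cm + md² = 0.6450 + 0.9675 = 1.613 kg·m².
T = 2π√(I/(mgd)) = 2π√(1.613/(5.70 × 9.80 × 0.412)) = 1.66 s.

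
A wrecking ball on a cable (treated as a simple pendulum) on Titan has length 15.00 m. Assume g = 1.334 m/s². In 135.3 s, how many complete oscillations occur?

T = 2π√(L/g) = 2π√(15.00/1.334) = 21.069 s.
Number of complete oscillations = ⌊135.3/21.069⌋ = ⌊6.4217⌋ = 6.

6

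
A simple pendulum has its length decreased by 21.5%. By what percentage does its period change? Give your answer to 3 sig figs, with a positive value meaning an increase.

T ∝ √L, so T'/T = √(0.7850) = 0.8860.
Percentage change in T = (0.8860 − 1) × 100% = -11.4%.

-11.4%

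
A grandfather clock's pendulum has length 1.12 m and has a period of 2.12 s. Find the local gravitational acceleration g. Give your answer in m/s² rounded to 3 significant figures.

From T = 2π√(L/g), g = 4π²L/T² = 4π² × 1.12/2.120² = 9.84 m/s².

9.84 m/s²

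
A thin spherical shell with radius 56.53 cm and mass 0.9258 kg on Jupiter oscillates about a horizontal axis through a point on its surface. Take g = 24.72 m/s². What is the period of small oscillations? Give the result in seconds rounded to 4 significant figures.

1.227 s

I_cm = (2/3)mr² = 0.19723 kg·m². The pivot is at distance d = 0.5653 m from the centre of mass.
By the parallel-axis theorem, I = I_cm + md² = 0.19723 + 0.29585 = 0.49309 kg·m².
T = 2π√(I/(mgd)) = 2π√(0.49309/(0.9258 × 24.72 × 0.5653)) = 1.227 s.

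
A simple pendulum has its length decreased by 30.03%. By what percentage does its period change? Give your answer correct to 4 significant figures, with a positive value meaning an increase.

-16.35%

T ∝ √L, so T'/T = √(0.69970) = 0.83648.
Percentage change in T = (0.83648 − 1) × 100% = -16.35%.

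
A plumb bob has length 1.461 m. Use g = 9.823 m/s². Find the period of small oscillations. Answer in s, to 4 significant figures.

T = 2π√(L/g) = 2π√(1.461/9.823) = 2π × 0.38566 = 2.423 s.

2.423 s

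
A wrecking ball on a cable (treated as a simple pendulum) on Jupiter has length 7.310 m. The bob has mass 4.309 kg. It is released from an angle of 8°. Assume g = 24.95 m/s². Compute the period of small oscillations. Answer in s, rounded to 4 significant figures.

T = 2π√(L/g) = 2π√(7.310/24.95) = 2π × 0.54128 = 3.401 s.

3.401 s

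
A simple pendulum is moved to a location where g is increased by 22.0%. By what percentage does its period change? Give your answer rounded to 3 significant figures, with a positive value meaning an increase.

T ∝ 1/√g, so T'/T = 1/√(1.220) = 0.9054.
Percentage change in T = (0.9054 − 1) × 100% = -9.46%.

-9.46%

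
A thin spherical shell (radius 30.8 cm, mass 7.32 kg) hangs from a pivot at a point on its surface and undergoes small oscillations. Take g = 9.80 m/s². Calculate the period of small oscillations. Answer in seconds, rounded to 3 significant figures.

1.44 s

I_cm = (2/3)mr² = 0.4629 kg·m². The pivot is at distance d = 0.308 m from the centre of mass.
By the parallel-axis theorem, I = I_cm + md² = 0.4629 + 0.6944 = 1.157 kg·m².
T = 2π√(I/(mgd)) = 2π√(1.157/(7.32 × 9.80 × 0.308)) = 1.44 s.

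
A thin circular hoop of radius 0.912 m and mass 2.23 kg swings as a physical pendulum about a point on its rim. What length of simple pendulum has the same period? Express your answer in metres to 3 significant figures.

The equivalent simple-pendulum length is L_eq = I/(md), where I is about the pivot and d = 0.9120 m.
I_cm = mR² = 1.855 kg·m², so I = I_cm + md² = 1.855 + 1.855 = 3.710 kg·m².
L_eq = 3.710/(2.23 × 0.9120) = 1.82 m.

1.82 m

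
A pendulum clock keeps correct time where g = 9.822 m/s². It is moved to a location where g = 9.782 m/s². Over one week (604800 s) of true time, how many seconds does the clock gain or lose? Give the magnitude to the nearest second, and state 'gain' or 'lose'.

lose 1233 s

The clock's period scales as T ∝ 1/√g, so T'/T = √(9.822/9.782) = 1.00204.
In 604800 s of true time the clock registers 604800/1.00204 = 603567.2 s, so it loses 1233 s.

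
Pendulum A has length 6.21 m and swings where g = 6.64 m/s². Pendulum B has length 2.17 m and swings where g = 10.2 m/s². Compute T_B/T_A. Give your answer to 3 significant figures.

0.477

T = 2π√(L/g), so T_B/T_A = √((L_B/g_B)/(L_A/g_A)) = √((2.17/10.2)/(6.21/6.64)) = 0.477.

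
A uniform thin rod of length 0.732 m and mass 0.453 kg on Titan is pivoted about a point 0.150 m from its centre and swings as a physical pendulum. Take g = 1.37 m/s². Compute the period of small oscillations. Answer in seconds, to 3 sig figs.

3.59 s

For a physical pendulum T = 2π√(I/(mgd)), with d = 0.1500 m from pivot to centre of mass.
I_cm = mL²/12 = 0.453 × 0.732²/12 = 0.02023 kg·m²; I = I_cm + md² = 0.02023 + 0.453 × 0.1500² = 0.03042 kg·m².
T = 2π√(0.03042/(0.453 × 1.37 × 0.1500)) = 3.59 s.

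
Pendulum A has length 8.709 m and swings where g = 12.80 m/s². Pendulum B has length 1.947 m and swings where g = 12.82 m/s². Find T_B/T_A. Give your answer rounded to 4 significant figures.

T = 2π√(L/g), so T_B/T_A = √((L_B/g_B)/(L_A/g_A)) = √((1.947/12.82)/(8.709/12.80)) = 0.4725.

0.4725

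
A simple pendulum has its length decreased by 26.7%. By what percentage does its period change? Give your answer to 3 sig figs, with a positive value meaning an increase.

T ∝ √L, so T'/T = √(0.7330) = 0.8562.
Percentage change in T = (0.8562 − 1) × 100% = -14.4%.

-14.4%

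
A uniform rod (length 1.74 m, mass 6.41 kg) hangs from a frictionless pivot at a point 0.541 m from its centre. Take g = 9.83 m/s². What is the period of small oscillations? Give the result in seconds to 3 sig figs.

For a physical pendulum T = 2π√(I/(mgd)), with d = 0.5410 m from pivot to centre of mass.
I_cm = mL²/12 = 6.41 × 1.74²/12 = 1.617 kg·m²; I = I_cm + md² = 1.617 + 6.41 × 0.5410² = 3.493 kg·m².
T = 2π√(3.493/(6.41 × 9.83 × 0.5410)) = 2.01 s.

2.01 s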